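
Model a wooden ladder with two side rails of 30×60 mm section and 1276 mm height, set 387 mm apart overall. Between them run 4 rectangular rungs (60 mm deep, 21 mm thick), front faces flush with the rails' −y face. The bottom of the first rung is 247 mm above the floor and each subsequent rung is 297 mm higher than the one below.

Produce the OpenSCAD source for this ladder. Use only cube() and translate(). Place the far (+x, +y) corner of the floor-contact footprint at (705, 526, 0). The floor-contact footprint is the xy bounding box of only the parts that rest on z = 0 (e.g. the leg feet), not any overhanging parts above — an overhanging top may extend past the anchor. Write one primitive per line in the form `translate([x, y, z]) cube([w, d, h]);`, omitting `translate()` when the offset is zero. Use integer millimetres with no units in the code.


translate([318, 466, 0]) cube([30, 60, 1276]);
translate([675, 466, 0]) cube([30, 60, 1276]);
translate([348, 466, 247]) cube([327, 60, 21]);
translate([348, 466, 544]) cube([327, 60, 21]);
translate([348, 466, 841]) cube([327, 60, 21]);
translate([348, 466, 1138]) cube([327, 60, 21]);


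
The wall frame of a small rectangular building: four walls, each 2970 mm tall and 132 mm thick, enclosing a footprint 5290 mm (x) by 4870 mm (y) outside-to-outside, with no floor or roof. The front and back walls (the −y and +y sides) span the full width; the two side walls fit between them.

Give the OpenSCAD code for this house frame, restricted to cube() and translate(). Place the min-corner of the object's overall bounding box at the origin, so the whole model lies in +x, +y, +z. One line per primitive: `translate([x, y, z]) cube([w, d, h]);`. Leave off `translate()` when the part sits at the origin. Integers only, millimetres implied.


cube([5290, 132, 2970]);
translate([0, 4738, 0]) cube([5290, 132, 2970]);
translate([0, 132, 0]) cube([132, 4606, 2970]);
translate([5158, 132, 0]) cube([132, 4606, 2970]);


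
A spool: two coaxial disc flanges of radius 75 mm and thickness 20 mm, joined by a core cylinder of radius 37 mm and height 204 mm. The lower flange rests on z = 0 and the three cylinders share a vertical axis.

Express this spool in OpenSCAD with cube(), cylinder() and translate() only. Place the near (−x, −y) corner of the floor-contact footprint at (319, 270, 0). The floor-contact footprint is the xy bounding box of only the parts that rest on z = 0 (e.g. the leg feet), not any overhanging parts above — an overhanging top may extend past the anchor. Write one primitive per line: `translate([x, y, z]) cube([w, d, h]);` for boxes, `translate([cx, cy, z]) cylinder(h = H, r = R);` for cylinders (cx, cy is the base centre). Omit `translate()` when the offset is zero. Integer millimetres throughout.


translate([394, 345, 0]) cylinder(h = 20, r = 75);
translate([394, 345, 20]) cylinder(h = 204, r = 37);
translate([394, 345, 224]) cylinder(h = 20, r = 75);


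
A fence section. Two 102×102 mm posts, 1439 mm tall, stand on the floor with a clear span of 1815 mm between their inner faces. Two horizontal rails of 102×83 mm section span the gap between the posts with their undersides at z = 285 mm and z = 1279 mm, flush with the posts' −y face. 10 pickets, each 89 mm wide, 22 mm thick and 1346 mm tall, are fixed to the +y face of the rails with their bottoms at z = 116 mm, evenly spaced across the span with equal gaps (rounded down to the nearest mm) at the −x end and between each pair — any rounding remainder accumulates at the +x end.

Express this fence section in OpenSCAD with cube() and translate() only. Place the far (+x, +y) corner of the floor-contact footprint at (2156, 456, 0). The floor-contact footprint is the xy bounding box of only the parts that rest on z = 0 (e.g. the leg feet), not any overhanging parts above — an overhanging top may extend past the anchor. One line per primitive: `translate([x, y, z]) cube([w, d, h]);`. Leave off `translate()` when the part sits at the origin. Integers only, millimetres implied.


translate([137, 354, 0]) cube([102, 102, 1439]);
translate([2054, 354, 0]) cube([102, 102, 1439]);
translate([239, 354, 285]) cube([1815, 102, 83]);
translate([239, 354, 1279]) cube([1815, 102, 83]);
translate([323, 456, 116]) cube([89, 22, 1346]);
translate([496, 456, 116]) cube([89, 22, 1346]);
translate([669, 456, 116]) cube([89, 22, 1346]);
translate([842, 456, 116]) cube([89, 22, 1346]);
translate([1015, 456, 116]) cube([89, 22, 1346]);
translate([1188, 456, 116]) cube([89, 22, 1346]);
translate([1361, 456, 116]) cube([89, 22, 1346]);
translate([1534, 456, 116]) cube([89, 22, 1346]);
translate([1707, 456, 116]) cube([89, 22, 1346]);
translate([1880, 456, 116]) cube([89, 22, 1346]);


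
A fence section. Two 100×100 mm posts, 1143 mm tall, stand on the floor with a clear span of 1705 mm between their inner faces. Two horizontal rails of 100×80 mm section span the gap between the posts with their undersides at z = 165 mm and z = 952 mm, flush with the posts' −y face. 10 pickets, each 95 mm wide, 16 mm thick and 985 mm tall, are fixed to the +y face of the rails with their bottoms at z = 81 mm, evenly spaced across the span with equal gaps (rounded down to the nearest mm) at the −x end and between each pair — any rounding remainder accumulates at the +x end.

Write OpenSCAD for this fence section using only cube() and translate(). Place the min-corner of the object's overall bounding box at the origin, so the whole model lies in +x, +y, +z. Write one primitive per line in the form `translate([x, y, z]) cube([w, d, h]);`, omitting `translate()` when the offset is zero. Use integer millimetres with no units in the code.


cube([100, 100, 1143]);
translate([1805, 0, 0]) cube([100, 100, 1143]);
translate([100, 0, 165]) cube([1705, 100, 80]);
translate([100, 0, 952]) cube([1705, 100, 80]);
translate([168, 100, 81]) cube([95, 16, 985]);
translate([331, 100, 81]) cube([95, 16, 985]);
translate([494, 100, 81]) cube([95, 16, 985]);
translate([657, 100, 81]) cube([95, 16, 985]);
translate([820, 100, 81]) cube([95, 16, 985]);
translate([983, 100, 81]) cube([95, 16, 985]);
translate([1146, 100, 81]) cube([95, 16, 985]);
translate([1309, 100, 81]) cube([95, 16, 985]);
translate([1472, 100, 81]) cube([95, 16, 985]);
translate([1635, 100, 81]) cube([95, 16, 985]);


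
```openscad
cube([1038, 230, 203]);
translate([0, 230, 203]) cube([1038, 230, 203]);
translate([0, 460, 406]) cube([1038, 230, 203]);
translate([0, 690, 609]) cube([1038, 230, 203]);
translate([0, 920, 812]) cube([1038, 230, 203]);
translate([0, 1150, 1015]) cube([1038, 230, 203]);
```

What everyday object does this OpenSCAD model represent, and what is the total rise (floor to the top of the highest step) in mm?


A staircase. The total rise is 1218 mm.

6 identical blocks, each offset up and back from the previous — a staircase. Each step is 203 mm tall and there are 6 of them, so the total rise is 6 × 203 = 1218 mm.


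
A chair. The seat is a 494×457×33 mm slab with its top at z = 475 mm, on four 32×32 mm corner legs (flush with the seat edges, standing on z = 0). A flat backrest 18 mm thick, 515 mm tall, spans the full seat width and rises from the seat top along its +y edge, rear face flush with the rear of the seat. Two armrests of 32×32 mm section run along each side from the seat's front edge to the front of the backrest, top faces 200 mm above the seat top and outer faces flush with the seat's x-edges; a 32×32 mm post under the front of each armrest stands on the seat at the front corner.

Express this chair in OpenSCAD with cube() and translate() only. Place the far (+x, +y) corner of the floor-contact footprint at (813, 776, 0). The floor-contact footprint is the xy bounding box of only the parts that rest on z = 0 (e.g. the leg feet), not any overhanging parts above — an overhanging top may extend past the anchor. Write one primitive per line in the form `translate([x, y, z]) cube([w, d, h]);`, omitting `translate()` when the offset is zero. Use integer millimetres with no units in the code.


// leg_h = 475 - 33 = 442
// arm post h = 200 - 32 = 168
translate([319, 319, 442]) cube([494, 457, 33]);
translate([319, 319, 0]) cube([32, 32, 442]);
translate([781, 319, 0]) cube([32, 32, 442]);
translate([319, 744, 0]) cube([32, 32, 442]);
translate([781, 744, 0]) cube([32, 32, 442]);
translate([319, 758, 475]) cube([494, 18, 515]);
translate([319, 319, 643]) cube([32, 439, 32]);
translate([781, 319, 643]) cube([32, 439, 32]);
translate([319, 319, 475]) cube([32, 32, 168]);
translate([781, 319, 475]) cube([32, 32, 168]);


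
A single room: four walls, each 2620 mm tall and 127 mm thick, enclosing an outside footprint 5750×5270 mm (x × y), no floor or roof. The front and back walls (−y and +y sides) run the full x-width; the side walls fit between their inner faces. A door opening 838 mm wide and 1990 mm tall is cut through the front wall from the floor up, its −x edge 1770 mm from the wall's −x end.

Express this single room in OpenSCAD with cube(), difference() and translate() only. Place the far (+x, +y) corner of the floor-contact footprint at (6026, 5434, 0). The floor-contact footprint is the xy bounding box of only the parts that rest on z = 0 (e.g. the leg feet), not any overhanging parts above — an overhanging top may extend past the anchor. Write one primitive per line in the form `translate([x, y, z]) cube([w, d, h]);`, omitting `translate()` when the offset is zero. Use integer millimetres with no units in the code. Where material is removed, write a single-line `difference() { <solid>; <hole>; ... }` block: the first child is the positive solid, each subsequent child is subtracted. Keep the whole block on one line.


difference() { translate([276, 164, 0]) cube([5750, 127, 2620]); translate([2046, 164, 0]) cube([838, 127, 1990]); }
translate([276, 5307, 0]) cube([5750, 127, 2620]);
translate([276, 291, 0]) cube([127, 5016, 2620]);
translate([5899, 291, 0]) cube([127, 5016, 2620]);


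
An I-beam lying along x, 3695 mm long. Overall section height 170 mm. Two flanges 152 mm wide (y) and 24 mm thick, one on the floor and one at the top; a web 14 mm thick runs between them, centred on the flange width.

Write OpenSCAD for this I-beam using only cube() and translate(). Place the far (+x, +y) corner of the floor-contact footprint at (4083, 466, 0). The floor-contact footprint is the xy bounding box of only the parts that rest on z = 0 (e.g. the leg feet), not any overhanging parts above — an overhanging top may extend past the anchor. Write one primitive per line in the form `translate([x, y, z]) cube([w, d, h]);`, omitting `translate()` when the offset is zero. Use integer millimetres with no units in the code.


translate([388, 314, 0]) cube([3695, 152, 24]);
translate([388, 383, 24]) cube([3695, 14, 122]);
translate([388, 314, 146]) cube([3695, 152, 24]);


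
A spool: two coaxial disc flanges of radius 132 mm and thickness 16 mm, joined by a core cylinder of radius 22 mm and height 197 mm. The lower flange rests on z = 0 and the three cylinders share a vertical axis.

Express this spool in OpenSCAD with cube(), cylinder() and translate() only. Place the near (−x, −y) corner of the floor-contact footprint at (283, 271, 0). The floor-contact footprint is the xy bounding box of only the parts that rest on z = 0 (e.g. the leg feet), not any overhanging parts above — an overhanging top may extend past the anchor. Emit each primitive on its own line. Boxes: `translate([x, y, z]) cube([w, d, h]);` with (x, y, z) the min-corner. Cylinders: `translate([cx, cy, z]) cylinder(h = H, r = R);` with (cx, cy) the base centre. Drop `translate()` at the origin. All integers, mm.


translate([415, 403, 0]) cylinder(h = 16, r = 132);
translate([415, 403, 16]) cylinder(h = 197, r = 22);
translate([415, 403, 213]) cylinder(h = 16, r = 132);


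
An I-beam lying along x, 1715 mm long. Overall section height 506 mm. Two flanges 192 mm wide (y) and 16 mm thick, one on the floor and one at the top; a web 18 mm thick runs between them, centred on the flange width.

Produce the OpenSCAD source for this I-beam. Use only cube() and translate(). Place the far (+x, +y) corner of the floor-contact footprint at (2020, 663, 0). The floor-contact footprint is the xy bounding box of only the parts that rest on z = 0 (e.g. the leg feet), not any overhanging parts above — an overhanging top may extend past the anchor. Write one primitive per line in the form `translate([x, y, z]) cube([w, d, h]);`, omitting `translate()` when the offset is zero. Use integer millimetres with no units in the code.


translate([305, 471, 0]) cube([1715, 192, 16]);
translate([305, 558, 16]) cube([1715, 18, 474]);
translate([305, 471, 490]) cube([1715, 192, 16]);


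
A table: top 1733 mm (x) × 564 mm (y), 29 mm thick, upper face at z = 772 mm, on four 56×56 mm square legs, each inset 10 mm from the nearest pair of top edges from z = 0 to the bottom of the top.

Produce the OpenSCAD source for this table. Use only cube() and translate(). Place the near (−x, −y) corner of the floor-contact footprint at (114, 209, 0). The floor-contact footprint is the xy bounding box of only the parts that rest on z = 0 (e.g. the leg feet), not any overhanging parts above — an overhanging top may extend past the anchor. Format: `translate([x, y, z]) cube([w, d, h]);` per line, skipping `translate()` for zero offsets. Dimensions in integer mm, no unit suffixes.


translate([104, 199, 743]) cube([1733, 564, 29]);
translate([114, 209, 0]) cube([56, 56, 743]);
translate([1771, 209, 0]) cube([56, 56, 743]);
translate([114, 697, 0]) cube([56, 56, 743]);
translate([1771, 697, 0]) cube([56, 56, 743]);


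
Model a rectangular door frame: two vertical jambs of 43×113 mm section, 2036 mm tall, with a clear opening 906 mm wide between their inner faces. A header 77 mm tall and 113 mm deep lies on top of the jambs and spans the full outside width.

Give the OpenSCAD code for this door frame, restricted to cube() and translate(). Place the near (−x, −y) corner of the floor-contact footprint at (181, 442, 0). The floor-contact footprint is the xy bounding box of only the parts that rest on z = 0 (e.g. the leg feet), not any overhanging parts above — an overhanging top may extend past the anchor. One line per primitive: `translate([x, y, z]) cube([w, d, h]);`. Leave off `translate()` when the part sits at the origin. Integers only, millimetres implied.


translate([181, 442, 0]) cube([43, 113, 2036]);
translate([1130, 442, 0]) cube([43, 113, 2036]);
translate([181, 442, 2036]) cube([992, 113, 77]);


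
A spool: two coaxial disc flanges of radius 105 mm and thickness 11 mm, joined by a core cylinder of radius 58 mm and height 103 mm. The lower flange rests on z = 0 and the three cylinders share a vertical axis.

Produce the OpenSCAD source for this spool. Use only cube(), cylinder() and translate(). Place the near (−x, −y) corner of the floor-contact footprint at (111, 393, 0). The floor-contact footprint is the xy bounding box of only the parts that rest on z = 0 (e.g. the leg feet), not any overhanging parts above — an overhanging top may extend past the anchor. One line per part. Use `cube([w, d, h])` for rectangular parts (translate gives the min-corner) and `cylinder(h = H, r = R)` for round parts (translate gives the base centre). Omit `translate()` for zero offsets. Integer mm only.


translate([216, 498, 0]) cylinder(h = 11, r = 105);
translate([216, 498, 11]) cylinder(h = 103, r = 58);
translate([216, 498, 114]) cylinder(h = 11, r = 105);


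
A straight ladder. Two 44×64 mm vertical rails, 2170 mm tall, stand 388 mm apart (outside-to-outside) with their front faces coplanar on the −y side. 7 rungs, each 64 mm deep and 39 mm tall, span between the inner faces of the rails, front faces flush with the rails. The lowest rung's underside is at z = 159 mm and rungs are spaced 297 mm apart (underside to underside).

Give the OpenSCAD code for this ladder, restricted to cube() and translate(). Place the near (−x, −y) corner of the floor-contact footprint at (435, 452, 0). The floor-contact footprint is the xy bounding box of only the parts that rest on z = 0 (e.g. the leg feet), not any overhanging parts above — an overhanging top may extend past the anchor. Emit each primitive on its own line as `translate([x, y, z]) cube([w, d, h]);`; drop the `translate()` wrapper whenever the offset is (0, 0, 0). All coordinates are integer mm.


// rung span = 388 - 2*44 = 300
// rung[k] z = 159 + k*297
translate([435, 452, 0]) cube([44, 64, 2170]);
translate([779, 452, 0]) cube([44, 64, 2170]);
translate([479, 452, 159]) cube([300, 64, 39]);
translate([479, 452, 456]) cube([300, 64, 39]);
translate([479, 452, 753]) cube([300, 64, 39]);
translate([479, 452, 1050]) cube([300, 64, 39]);
translate([479, 452, 1347]) cube([300, 64, 39]);
translate([479, 452, 1644]) cube([300, 64, 39]);
translate([479, 452, 1941]) cube([300, 64, 39]);


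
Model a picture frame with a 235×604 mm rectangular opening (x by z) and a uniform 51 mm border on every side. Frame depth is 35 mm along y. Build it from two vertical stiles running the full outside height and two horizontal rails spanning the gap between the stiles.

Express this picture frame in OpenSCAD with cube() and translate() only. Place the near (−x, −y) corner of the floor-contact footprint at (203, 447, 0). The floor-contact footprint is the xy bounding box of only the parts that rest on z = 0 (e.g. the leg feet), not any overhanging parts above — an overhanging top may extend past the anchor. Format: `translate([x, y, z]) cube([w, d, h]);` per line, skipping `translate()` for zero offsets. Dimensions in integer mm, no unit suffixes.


translate([203, 447, 0]) cube([51, 35, 706]);
translate([489, 447, 0]) cube([51, 35, 706]);
translate([254, 447, 0]) cube([235, 35, 51]);
translate([254, 447, 655]) cube([235, 35, 51]);


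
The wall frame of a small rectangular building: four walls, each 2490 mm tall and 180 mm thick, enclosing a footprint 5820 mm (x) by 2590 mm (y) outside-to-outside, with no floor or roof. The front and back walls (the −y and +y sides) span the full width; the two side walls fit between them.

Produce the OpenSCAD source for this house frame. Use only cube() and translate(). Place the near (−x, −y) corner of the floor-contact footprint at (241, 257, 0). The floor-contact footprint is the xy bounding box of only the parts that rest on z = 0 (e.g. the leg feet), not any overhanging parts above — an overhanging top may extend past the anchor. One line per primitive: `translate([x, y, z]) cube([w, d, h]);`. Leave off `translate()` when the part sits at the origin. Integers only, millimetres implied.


translate([241, 257, 0]) cube([5820, 180, 2490]);
translate([241, 2667, 0]) cube([5820, 180, 2490]);
translate([241, 437, 0]) cube([180, 2230, 2490]);
translate([5881, 437, 0]) cube([180, 2230, 2490]);


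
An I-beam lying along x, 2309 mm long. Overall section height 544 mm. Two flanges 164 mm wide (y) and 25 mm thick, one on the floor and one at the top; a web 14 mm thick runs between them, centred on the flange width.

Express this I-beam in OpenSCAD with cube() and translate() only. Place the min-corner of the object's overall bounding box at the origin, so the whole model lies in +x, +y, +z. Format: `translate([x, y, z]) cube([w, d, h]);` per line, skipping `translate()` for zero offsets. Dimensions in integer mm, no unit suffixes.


cube([2309, 164, 25]);
translate([0, 75, 25]) cube([2309, 14, 494]);
translate([0, 0, 519]) cube([2309, 164, 25]);


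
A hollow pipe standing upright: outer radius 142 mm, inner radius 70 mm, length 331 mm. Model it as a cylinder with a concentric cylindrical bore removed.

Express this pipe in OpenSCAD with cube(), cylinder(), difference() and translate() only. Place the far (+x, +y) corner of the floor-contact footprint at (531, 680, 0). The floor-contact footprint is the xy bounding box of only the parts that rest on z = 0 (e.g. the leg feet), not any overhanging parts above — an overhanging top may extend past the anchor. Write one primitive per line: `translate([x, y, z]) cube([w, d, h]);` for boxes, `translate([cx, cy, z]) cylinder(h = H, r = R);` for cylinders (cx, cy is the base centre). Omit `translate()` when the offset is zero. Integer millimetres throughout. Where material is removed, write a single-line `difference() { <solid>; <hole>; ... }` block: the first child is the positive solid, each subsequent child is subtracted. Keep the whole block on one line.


difference() { translate([389, 538, 0]) cylinder(h = 331, r = 142); translate([389, 538, 0]) cylinder(h = 331, r = 70); }


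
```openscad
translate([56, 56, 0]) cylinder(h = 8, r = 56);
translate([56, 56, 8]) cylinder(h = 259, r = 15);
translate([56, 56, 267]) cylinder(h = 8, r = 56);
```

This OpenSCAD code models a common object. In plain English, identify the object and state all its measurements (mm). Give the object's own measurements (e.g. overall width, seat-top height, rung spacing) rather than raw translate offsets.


A spool: two coaxial disc flanges of radius 56 mm and thickness 8 mm, joined by a core cylinder of radius 15 mm and height 259 mm. The lower flange rests on z = 0 and the three cylinders share a vertical axis.


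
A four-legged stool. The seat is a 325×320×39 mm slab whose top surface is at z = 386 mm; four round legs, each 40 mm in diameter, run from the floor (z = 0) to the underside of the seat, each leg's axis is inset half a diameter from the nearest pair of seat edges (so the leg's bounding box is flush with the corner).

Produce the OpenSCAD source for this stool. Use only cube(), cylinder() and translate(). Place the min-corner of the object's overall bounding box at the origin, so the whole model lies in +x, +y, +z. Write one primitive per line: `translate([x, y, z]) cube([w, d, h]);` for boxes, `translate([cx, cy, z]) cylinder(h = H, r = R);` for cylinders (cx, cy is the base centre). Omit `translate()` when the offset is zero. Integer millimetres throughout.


// leg_h = 386 - 39 = 347
translate([0, 0, 347]) cube([325, 320, 39]);
translate([20, 20, 0]) cylinder(h = 347, r = 20);
translate([305, 20, 0]) cylinder(h = 347, r = 20);
translate([20, 300, 0]) cylinder(h = 347, r = 20);
translate([305, 300, 0]) cylinder(h = 347, r = 20);


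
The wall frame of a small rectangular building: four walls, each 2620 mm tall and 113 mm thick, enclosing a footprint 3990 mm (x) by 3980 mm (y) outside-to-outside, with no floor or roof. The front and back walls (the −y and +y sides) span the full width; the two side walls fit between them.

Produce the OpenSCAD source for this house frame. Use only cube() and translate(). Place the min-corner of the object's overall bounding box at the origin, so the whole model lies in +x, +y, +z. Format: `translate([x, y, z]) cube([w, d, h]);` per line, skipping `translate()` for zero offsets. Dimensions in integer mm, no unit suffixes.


cube([3990, 113, 2620]);
translate([0, 3867, 0]) cube([3990, 113, 2620]);
translate([0, 113, 0]) cube([113, 3754, 2620]);
translate([3877, 113, 0]) cube([113, 3754, 2620]);


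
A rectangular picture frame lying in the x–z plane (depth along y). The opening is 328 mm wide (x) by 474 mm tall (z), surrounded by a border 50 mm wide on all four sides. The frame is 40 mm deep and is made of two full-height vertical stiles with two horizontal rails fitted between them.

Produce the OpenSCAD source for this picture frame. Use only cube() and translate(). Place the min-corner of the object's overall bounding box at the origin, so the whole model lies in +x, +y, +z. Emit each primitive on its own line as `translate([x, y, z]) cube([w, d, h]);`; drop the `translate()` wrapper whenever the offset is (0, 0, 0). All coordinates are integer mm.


cube([50, 40, 574]);
translate([378, 0, 0]) cube([50, 40, 574]);
translate([50, 0, 0]) cube([328, 40, 50]);
translate([50, 0, 524]) cube([328, 40, 50]);


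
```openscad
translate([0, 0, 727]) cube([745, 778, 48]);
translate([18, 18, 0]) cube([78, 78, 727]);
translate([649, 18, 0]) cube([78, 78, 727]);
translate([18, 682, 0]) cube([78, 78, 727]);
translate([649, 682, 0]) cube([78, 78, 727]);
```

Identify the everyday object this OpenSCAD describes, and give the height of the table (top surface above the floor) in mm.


A table. The table height is 775 mm.

A 745×778×48 slab sits at z = 727 on four 78 mm square posts — a table. The top surface is at 727 + 48 = 775 mm.


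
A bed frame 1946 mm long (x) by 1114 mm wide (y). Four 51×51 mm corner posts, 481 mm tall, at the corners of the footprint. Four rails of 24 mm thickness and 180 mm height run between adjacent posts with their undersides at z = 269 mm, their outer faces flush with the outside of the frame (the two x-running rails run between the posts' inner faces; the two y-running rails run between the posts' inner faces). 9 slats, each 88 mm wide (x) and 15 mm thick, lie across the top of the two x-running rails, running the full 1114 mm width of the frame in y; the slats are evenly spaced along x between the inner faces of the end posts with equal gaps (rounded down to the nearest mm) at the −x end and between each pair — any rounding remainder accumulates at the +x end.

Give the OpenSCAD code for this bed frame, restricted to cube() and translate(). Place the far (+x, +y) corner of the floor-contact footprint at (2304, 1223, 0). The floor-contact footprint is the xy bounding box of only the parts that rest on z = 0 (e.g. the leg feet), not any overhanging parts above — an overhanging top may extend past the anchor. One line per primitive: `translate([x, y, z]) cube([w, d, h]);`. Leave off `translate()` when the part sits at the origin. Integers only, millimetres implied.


// slat z = rail_z + rail_h = 269 + 180 = 449
// slat gap = ⌊(1844 − 9·88) / 10⌋ = 105
translate([358, 109, 0]) cube([51, 51, 481]);
translate([358, 1172, 0]) cube([51, 51, 481]);
translate([2253, 109, 0]) cube([51, 51, 481]);
translate([2253, 1172, 0]) cube([51, 51, 481]);
translate([409, 109, 269]) cube([1844, 24, 180]);
translate([409, 1199, 269]) cube([1844, 24, 180]);
translate([358, 160, 269]) cube([24, 1012, 180]);
translate([2280, 160, 269]) cube([24, 1012, 180]);
translate([514, 109, 449]) cube([88, 1114, 15]);
translate([707, 109, 449]) cube([88, 1114, 15]);
translate([900, 109, 449]) cube([88, 1114, 15]);
translate([1093, 109, 449]) cube([88, 1114, 15]);
translate([1286, 109, 449]) cube([88, 1114, 15]);
translate([1479, 109, 449]) cube([88, 1114, 15]);
translate([1672, 109, 449]) cube([88, 1114, 15]);
translate([1865, 109, 449]) cube([88, 1114, 15]);
translate([2058, 109, 449]) cube([88, 1114, 15]);


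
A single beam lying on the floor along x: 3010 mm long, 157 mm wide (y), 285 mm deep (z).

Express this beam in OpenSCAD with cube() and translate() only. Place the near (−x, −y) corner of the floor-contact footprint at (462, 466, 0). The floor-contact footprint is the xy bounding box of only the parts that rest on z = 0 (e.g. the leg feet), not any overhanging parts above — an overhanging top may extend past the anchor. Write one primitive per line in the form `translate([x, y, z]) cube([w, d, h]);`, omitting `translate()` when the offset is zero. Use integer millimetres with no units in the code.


translate([462, 466, 0]) cube([3010, 157, 285]);


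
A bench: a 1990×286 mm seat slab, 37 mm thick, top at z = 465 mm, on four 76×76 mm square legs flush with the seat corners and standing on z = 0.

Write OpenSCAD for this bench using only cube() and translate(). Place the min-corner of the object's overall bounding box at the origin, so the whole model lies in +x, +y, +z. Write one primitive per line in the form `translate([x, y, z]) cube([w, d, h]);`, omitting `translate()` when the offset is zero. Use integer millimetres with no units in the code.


// leg_h = 465 − 37 = 428
translate([0, 0, 428]) cube([1990, 286, 37]);
cube([76, 76, 428]);
translate([0, 210, 0]) cube([76, 76, 428]);
translate([1914, 0, 0]) cube([76, 76, 428]);
translate([1914, 210, 0]) cube([76, 76, 428]);


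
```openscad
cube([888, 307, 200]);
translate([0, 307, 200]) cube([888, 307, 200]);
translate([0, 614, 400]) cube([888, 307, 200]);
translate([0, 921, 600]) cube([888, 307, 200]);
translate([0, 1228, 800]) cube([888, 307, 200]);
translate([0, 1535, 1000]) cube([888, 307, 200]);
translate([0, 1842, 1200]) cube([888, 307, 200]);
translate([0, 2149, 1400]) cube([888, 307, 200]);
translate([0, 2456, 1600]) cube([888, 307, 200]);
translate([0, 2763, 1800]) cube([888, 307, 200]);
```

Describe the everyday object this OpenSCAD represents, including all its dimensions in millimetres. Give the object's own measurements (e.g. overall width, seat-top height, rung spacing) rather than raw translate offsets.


A straight staircase of 10 solid steps. Each step is 888 mm wide (x), 307 mm deep (y, the going) and 200 mm tall (the rise). The first step rests on the floor; each subsequent step sits one going further in +y and one rise higher in +z, directly behind and above the previous step with no overlap.


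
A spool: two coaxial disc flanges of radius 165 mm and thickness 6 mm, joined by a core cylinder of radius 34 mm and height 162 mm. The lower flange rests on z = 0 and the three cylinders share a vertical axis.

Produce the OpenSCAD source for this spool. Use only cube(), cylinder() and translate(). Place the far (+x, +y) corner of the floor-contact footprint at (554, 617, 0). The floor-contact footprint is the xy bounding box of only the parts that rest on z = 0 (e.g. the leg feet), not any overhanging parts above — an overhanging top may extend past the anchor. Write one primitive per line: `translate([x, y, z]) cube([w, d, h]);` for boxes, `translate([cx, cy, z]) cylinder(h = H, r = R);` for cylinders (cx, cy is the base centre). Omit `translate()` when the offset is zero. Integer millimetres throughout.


translate([389, 452, 0]) cylinder(h = 6, r = 165);
translate([389, 452, 6]) cylinder(h = 162, r = 34);
translate([389, 452, 168]) cylinder(h = 6, r = 165);


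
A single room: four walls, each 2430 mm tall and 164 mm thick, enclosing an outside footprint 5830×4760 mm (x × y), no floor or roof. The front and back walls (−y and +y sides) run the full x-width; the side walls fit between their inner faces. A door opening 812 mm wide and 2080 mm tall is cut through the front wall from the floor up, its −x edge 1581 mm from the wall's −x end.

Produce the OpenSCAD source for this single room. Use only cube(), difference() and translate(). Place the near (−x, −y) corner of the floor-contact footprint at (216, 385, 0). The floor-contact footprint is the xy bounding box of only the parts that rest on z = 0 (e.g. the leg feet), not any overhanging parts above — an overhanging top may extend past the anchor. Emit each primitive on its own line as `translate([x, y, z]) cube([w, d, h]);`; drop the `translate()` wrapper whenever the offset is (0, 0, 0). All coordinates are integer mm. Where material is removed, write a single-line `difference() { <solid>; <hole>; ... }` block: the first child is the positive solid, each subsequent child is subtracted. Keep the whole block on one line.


difference() { translate([216, 385, 0]) cube([5830, 164, 2430]); translate([1797, 385, 0]) cube([812, 164, 2080]); }
translate([216, 4981, 0]) cube([5830, 164, 2430]);
translate([216, 549, 0]) cube([164, 4432, 2430]);
translate([5882, 549, 0]) cube([164, 4432, 2430]);


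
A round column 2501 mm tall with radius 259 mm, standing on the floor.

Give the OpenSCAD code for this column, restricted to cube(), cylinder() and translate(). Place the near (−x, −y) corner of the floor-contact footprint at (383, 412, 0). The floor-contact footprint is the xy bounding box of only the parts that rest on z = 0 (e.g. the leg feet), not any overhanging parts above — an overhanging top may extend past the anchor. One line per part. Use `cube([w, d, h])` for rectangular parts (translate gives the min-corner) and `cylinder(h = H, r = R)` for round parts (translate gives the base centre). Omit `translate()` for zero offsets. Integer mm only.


translate([642, 671, 0]) cylinder(h = 2501, r = 259);


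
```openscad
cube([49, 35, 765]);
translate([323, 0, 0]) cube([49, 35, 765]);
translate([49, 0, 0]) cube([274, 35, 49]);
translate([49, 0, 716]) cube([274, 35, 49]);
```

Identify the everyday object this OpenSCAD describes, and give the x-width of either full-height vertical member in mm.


A picture frame. The border width is 49 mm.

Four thin pieces enclosing a rectangular opening — a picture frame. The two full-height stiles are 765 mm tall; the top rail sits at z = 716 and is 49 mm tall, so the border above the opening is 765 − 716 = 49 mm, matching the stile x-width.


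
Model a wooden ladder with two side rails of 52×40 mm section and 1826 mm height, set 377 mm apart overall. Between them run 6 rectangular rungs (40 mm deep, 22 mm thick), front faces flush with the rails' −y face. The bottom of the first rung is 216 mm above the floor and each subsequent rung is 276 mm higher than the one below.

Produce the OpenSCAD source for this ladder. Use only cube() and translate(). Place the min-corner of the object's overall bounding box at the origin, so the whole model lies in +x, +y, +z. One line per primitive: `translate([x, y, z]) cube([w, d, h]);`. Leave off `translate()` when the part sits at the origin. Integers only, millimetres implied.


cube([52, 40, 1826]);
translate([325, 0, 0]) cube([52, 40, 1826]);
translate([52, 0, 216]) cube([273, 40, 22]);
translate([52, 0, 492]) cube([273, 40, 22]);
translate([52, 0, 768]) cube([273, 40, 22]);
translate([52, 0, 1044]) cube([273, 40, 22]);
translate([52, 0, 1320]) cube([273, 40, 22]);
translate([52, 0, 1596]) cube([273, 40, 22]);


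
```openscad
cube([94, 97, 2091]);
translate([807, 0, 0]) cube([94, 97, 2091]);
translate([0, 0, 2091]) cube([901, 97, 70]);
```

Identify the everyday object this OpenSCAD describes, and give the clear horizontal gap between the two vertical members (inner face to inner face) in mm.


A door frame. The clear opening width is 713 mm.

Two 2091 mm tall posts with a header on top — a door frame. The left jamb is 94 mm wide at x = 0; the right jamb starts at x = 807. The clear opening is 807 − 94 = 713 mm.


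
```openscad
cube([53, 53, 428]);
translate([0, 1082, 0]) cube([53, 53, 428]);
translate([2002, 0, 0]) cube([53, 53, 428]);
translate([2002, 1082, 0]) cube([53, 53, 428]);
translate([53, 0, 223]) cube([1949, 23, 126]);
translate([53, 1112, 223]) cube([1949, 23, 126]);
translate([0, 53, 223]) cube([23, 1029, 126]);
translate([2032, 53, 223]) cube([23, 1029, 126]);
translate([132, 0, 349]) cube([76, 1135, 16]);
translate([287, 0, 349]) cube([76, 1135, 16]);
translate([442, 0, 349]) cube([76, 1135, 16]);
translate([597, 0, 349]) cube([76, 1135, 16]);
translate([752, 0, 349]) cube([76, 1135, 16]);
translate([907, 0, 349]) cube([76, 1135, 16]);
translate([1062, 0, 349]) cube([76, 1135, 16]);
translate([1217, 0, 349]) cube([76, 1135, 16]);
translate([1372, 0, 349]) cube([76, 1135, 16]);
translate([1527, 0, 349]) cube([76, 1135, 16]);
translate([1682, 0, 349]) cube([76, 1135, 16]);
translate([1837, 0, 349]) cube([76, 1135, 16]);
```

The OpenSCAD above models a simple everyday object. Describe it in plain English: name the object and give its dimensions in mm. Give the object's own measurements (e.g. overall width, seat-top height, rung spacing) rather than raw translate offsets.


A bed frame 2055 mm long (x) by 1135 mm wide (y). Four 53×53 mm corner posts, 428 mm tall, at the corners of the footprint. Four rails of 23 mm thickness and 126 mm height run between adjacent posts with their undersides at z = 223 mm, their outer faces flush with the outside of the frame (the two x-running rails run between the posts' inner faces; the two y-running rails run between the posts' inner faces). 12 slats, each 76 mm wide (x) and 16 mm thick, lie across the top of the two x-running rails, running the full 1135 mm width of the frame in y; along x they sit between the end posts with a 79 mm gap after the −x posts and between neighbouring slats, leaving 89 mm before the +x posts.


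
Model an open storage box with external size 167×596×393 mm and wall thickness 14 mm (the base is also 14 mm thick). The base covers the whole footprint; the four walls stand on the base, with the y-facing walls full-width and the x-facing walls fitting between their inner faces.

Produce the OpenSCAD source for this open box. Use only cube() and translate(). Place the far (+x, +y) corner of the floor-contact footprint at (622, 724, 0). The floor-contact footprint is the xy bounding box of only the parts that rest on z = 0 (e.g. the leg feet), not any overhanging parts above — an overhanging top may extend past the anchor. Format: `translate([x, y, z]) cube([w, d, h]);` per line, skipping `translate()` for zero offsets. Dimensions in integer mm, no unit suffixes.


translate([455, 128, 0]) cube([167, 596, 14]);
translate([455, 128, 14]) cube([167, 14, 379]);
translate([455, 710, 14]) cube([167, 14, 379]);
translate([455, 142, 14]) cube([14, 568, 379]);
translate([608, 142, 14]) cube([14, 568, 379]);


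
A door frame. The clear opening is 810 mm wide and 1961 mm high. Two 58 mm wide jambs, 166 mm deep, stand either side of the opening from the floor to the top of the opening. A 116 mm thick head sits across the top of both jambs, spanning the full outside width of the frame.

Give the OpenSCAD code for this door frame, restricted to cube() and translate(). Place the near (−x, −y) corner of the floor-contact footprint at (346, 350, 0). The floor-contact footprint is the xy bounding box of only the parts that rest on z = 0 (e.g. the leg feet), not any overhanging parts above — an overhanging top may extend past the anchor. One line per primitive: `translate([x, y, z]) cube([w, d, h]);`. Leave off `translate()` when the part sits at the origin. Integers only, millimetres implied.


translate([346, 350, 0]) cube([58, 166, 1961]);
translate([1214, 350, 0]) cube([58, 166, 1961]);
translate([346, 350, 1961]) cube([926, 166, 116]);


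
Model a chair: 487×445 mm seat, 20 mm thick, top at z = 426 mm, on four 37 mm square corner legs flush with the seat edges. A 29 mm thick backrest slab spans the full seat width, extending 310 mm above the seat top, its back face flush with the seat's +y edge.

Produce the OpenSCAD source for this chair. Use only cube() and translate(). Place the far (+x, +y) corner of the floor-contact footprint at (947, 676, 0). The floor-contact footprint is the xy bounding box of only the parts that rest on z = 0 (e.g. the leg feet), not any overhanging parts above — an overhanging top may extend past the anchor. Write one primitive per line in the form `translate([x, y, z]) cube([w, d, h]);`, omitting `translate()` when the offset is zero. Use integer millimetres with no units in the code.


// leg_h = 426 - 20 = 406
translate([460, 231, 406]) cube([487, 445, 20]);
translate([460, 231, 0]) cube([37, 37, 406]);
translate([910, 231, 0]) cube([37, 37, 406]);
translate([460, 639, 0]) cube([37, 37, 406]);
translate([910, 639, 0]) cube([37, 37, 406]);
translate([460, 647, 426]) cube([487, 29, 310]);


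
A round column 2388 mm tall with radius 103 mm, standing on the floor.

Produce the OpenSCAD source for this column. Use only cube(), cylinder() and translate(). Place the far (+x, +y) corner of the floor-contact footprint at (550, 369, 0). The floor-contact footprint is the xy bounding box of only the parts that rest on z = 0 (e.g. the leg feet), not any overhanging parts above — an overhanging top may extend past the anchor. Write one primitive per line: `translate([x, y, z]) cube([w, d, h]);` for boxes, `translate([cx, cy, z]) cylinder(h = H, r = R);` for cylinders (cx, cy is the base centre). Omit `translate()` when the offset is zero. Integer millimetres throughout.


translate([447, 266, 0]) cylinder(h = 2388, r = 103);


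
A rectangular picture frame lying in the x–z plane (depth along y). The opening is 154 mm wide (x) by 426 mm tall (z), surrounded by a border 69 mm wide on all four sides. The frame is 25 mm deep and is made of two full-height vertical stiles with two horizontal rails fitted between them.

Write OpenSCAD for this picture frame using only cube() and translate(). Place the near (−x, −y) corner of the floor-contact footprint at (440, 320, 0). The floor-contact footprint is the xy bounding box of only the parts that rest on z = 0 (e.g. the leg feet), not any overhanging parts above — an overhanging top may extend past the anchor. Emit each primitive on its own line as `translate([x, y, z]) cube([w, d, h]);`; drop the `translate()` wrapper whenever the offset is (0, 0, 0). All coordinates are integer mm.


translate([440, 320, 0]) cube([69, 25, 564]);
translate([663, 320, 0]) cube([69, 25, 564]);
translate([509, 320, 0]) cube([154, 25, 69]);
translate([509, 320, 495]) cube([154, 25, 69]);
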